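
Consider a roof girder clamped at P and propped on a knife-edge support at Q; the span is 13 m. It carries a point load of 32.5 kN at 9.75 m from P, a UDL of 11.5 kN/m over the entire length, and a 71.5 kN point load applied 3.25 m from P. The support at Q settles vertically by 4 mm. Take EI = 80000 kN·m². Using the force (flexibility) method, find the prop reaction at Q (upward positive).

R_Q = 82.34 kN

Take the reaction at Q as the redundant and release it; the primary structure is a cantilever fixed at P.
Downward deflection at the released point Q due to the loads:
  point load 32.5 at a = 9.75: Pa²(3L − a)/(6EI) = 15061/EI
  UDL 11.5: wL⁴/(8EI) = 41056/EI
  point load 71.5 at a = 3.25: Pa²(3L − a)/(6EI) = 4500/EI
  δ_0 = 60618/EI
Tip deflection under a unit load at Q: L³/(3EI) = 732.3/EI.
With EI = 80000 kN·m²: δ_0 = 0.75772 m and δ_{QQ} = 0.009154 m/kN.
Compatibility — the beam at Q must follow the support down by 0.004 m: δ_0 − R_Q·δ_{QQ} = 0.004, so R_Q = (0.75772 − 0.004)/0.009154 = 82.34 kN.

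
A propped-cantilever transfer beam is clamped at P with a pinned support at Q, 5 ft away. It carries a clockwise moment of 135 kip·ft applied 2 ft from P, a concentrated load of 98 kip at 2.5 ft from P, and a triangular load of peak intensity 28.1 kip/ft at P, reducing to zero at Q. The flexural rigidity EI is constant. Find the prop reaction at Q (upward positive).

Take the reaction at Q as the redundant and release it; the primary structure is a cantilever fixed at P.
Free-end deflection of the primary structure under the applied loading (downward +):
  clockwise couple 135 at a = 2: M₀a(2L − a)/(2EI) = 1080/EI
  point load 98 at a = 2.5: Pa²(3L − a)/(6EI) = 1276/EI
  triangular load, peak 28.1 at the fixed end: w₀L⁴/(30EI) = 585.4/EI
  δ_0 = 2941/EI
Flexibility coefficient — unit upward force at Q: δ_{QQ} = L³/(3EI) = 41.67/EI.
Compatibility at Q: δ_0 − R_Q·δ_{QQ} = 0, so R_Q = 2941/41.67 = 70.59 kip.

R_Q = 70.59 kip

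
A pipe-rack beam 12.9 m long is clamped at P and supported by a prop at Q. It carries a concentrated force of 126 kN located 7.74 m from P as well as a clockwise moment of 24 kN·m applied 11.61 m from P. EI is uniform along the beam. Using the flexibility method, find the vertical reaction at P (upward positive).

R_P = 68.81 kN

Choose R_Q as the redundant. The primary structure is the cantilever fixed at P.
Primary-structure tip deflection at Q by superposition:
  point load 126 at a = 7.74: Pa²(3L − a)/(6EI) = 38950/EI
  clockwise couple 24 at a = 11.61: M₀a(2L − a)/(2EI) = 1977/EI
  δ_0 = 40926/EI
Tip deflection under a unit load at Q: L³/(3EI) = 715.6/EI.
Compatibility at Q: δ_0 − R_Q·δ_{QQ} = 0, so R_Q = 40926/715.6 = 57.19 kN.
Vertical equilibrium: R_P = ΣP − R_Q = 126 − 57.19 = 68.81 kN.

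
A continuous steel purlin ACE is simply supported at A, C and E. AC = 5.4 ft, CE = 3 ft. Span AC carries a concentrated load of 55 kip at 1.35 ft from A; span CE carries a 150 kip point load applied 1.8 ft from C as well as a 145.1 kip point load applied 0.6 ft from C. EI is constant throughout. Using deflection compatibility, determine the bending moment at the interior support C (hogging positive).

M_C = 71.76 kip·ft

Insert a hinge at C; M_C is the redundant, and each span becomes simply supported.
Rotations at C on the released spans (each span's end-slope, ×1/EI):
  span AC: point load 55 at a = 1.35: Pab(L + a)/(6LEI) = 62.65/EI
  span CE: point load 150 at a = 1.8: Pab(L + b)/(6LEI) = 75.6/EI
  span CE: point load 145.1 at a = 0.6: Pab(L + b)/(6LEI) = 62.68/EI
  relative rotation θ_0 = (62.65 + 138.3)/EI = 200.9/EI
A unit hogging moment at C produces rotation L₁/(3EI) + L₂/(3EI) = 2.8/EI.
Compatibility: M_C·(L₁+L₂)/(3EI) = θ_0, giving M_C = 71.76 kip·ft (hogging).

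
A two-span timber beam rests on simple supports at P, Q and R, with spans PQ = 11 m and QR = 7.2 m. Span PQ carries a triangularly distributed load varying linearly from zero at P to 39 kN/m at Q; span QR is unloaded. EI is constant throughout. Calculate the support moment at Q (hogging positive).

M_Q = 190.1 kN·m

Release continuity at Q by inserting a hinge; the redundant is the internal moment M_Q. The primary structure is two simply-supported spans PQ and QR.
Rotations at Q on the released spans (each span's end-slope, ×1/EI):
  span PQ: triangular load, peak 39: w₀L³/(45EI) = 1154/EI
  relative rotation θ_0 = (1154 + 0)/EI = 1154/EI
A unit hogging moment at Q produces rotation L₁/(3EI) + L₂/(3EI) = 6.067/EI.
Compatibility: M_Q·(L₁+L₂)/(3EI) = θ_0, giving M_Q = 190.1 kN·m (hogging).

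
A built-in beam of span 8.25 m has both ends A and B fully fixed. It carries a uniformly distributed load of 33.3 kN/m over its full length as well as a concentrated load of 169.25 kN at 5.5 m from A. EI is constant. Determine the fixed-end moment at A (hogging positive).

Release both end moments; the primary structure is a simply-supported span AB with redundants M_A and M_B.
Simple-span end rotations at A and B under the given loads:
  at A: UDL 33.3: wL³/(24EI) = 779.1/EI
  at B: UDL 33.3: wL³/(24EI) = 779.1/EI
  at A: point load 169.25 at a = 5.5: Pab(L + b)/(6LEI) = 568.9/EI
  at B: point load 169.25 at a = 5.5: Pab(L + a)/(6LEI) = 711.1/EI
  θ_A0 = 1348/EI,  θ_B0 = 1490/EI
Flexibility coefficients: a unit moment at one end gives L/(3EI) there and L/(6EI) at the far end, so f₁₁ = f₂₂ = 2.75/EI and f₁₂ = f₂₁ = 1.375/EI.
Compatibility — zero rotation at each built-in end:
  2.75 M_A + 1.375 M_B = 1348
  1.375 M_A + 2.75 M_B = 1490
Solving the pair gives M_A = 292.3 kN·m and M_B = 395.7 kN·m (hogging).

M_A = 292.3 kN·m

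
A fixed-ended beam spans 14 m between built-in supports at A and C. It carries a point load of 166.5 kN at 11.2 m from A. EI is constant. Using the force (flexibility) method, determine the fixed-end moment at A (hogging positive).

Take the two fixed-end moments M_A, M_C as redundants; the released structure is the simple span AC.
Simple-span end rotations at A and C under the given loads:
  at A: point load 166.5 at a = 11.2: Pab(L + b)/(6LEI) = 1044/EI
  at C: point load 166.5 at a = 11.2: Pab(L + a)/(6LEI) = 1566/EI
  θ_A0 = 1044/EI,  θ_C0 = 1566/EI
Flexibility coefficients: a unit moment at one end gives L/(3EI) there and L/(6EI) at the far end, so f₁₁ = f₂₂ = 4.667/EI and f₁₂ = f₂₁ = 2.333/EI.
Compatibility — zero rotation at each built-in end:
  4.667 M_A + 2.333 M_C = 1044
  2.333 M_A + 4.667 M_C = 1566
Solving the pair gives M_A = 74.59 kN·m and M_C = 298.4 kN·m (hogging).

M_A = 74.59 kN·m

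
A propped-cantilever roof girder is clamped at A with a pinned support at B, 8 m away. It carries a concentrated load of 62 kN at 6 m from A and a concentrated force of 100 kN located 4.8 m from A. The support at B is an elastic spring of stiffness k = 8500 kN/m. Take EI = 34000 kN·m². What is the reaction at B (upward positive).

Take the reaction at B as the redundant and release it; the primary structure is a cantilever fixed at A.
Downward deflection at the released point B due to the loads:
  point load 62 at a = 6: Pa²(3L − a)/(6EI) = 6696/EI
  point load 100 at a = 4.8: Pa²(3L − a)/(6EI) = 7373/EI
  δ_0 = 14069/EI
Flexibility coefficient — unit upward force at B: δ_{BB} = L³/(3EI) = 170.7/EI.
With EI = 34000 kN·m²: δ_0 = 0.41379 m and δ_{BB} = 0.00502 m/kN.
Compatibility — the spring shortens by R_B/k under the reaction it provides: δ_0 − R_B·δ_{BB} = R_B/k. With 1/k = 0.000118 m/kN, R_B = δ_0 / (δ_{BB} + 1/k) = 0.41379 / (0.00502 + 0.000118) = 80.55 kN.

R_B = 80.55 kN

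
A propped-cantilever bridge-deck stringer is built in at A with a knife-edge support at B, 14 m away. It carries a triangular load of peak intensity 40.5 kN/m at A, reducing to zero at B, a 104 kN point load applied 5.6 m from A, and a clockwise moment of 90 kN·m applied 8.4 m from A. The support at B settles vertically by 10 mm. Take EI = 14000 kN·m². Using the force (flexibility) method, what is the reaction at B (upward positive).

R_B = 86.28 kN

Choose R_B as the redundant. The primary structure is the cantilever fixed at A.
Downward deflection at the released point B due to the loads:
  triangular load, peak 40.5 at the fixed end: w₀L⁴/(30EI) = 51862/EI
  point load 104 at a = 5.6: Pa²(3L − a)/(6EI) = 19786/EI
  clockwise couple 90 at a = 8.4: M₀a(2L − a)/(2EI) = 7409/EI
  δ_0 = 79056/EI
Flexibility coefficient — unit upward force at B: δ_{BB} = L³/(3EI) = 914.7/EI.
With EI = 14000 kN·m²: δ_0 = 5.6469 m and δ_{BB} = 0.065333 m/kN.
Compatibility — the beam at B must follow the support down by 0.01 m: δ_0 − R_B·δ_{BB} = 0.01, so R_B = (5.6469 − 0.01)/0.065333 = 86.28 kN.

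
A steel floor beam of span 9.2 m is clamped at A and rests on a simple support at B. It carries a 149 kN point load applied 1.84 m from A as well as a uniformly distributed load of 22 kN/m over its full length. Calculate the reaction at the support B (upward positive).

R_B = 84.24 kN

Remove the prop at B; the released (primary) structure is a cantilever built in at A.
Downward deflection at the released point B due to the loads:
  point load 149 at a = 1.84: Pa²(3L − a)/(6EI) = 2166/EI
  UDL 22: wL⁴/(8EI) = 19701/EI
  δ_0 = 21867/EI
Tip deflection under a unit load at B: L³/(3EI) = 259.6/EI.
Compatibility at B: δ_0 − R_B·δ_{BB} = 0, so R_B = 21867/259.6 = 84.24 kN.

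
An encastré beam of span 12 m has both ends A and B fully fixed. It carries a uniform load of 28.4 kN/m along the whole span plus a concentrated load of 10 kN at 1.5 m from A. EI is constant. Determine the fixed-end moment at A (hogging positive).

M_A = 352.3 kN·m

Take the two fixed-end moments M_A, M_B as redundants; the released structure is the simple span AB.
Simple-span end rotations at A and B under the given loads:
  at A: UDL 28.4: wL³/(24EI) = 2045/EI
  at B: UDL 28.4: wL³/(24EI) = 2045/EI
  at A: point load 10 at a = 1.5: Pab(L + b)/(6LEI) = 49.22/EI
  at B: point load 10 at a = 1.5: Pab(L + a)/(6LEI) = 29.53/EI
  θ_A0 = 2094/EI,  θ_B0 = 2074/EI
Flexibility coefficients: a unit moment at one end gives L/(3EI) there and L/(6EI) at the far end, so f₁₁ = f₂₂ = 4/EI and f₁₂ = f₂₁ = 2/EI.
Compatibility — zero rotation at each built-in end:
  4 M_A + 2 M_B = 2094
  2 M_A + 4 M_B = 2074
Solving the pair gives M_A = 352.3 kN·m and M_B = 342.4 kN·m (hogging).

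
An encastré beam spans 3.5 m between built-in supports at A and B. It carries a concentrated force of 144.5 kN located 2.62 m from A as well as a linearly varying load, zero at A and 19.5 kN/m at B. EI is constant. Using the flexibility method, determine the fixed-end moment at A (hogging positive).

Release both end moments; the primary structure is a simply-supported span AB with redundants M_A and M_B.
On the primary (simply-supported) span, the end slopes from the loading are:
  at A: point load 144.5 at a = 2.62: Pab(L + b)/(6LEI) = 69.49/EI
  at B: point load 144.5 at a = 2.62: Pab(L + a)/(6LEI) = 97.09/EI
  at A: triangular load, peak 19.5: 7w₀L³/(360EI) = 16.26/EI
  at B: triangular load, peak 19.5: w₀L³/(45EI) = 18.58/EI
  θ_A0 = 85.74/EI,  θ_B0 = 115.7/EI
Flexibility coefficients: a unit moment at one end gives L/(3EI) there and L/(6EI) at the far end, so f₁₁ = f₂₂ = 1.167/EI and f₁₂ = f₂₁ = 0.5833/EI.
Compatibility — zero rotation at each built-in end:
  1.167 M_A + 0.5833 M_B = 85.74
  0.5833 M_A + 1.167 M_B = 115.7
Solving the pair gives M_A = 31.9 kN·m and M_B = 83.2 kN·m (hogging).

M_A = 31.9 kN·m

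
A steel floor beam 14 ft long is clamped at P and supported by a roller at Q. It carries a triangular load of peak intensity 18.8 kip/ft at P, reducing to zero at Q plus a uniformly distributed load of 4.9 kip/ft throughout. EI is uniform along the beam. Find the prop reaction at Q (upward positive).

R_Q = 52.05 kip

Release the roller at Q. Primary structure: cantilever fixed at P.
Deflection at Q on the released cantilever, summing each load's contribution:
  triangular load, peak 18.8 at the fixed end: w₀L⁴/(30EI) = 24074/EI
  UDL 4.9: wL⁴/(8EI) = 23530/EI
  δ_0 = 47604/EI
Tip deflection under a unit load at Q: L³/(3EI) = 914.7/EI.
Compatibility at Q: δ_0 − R_Q·δ_{QQ} = 0, so R_Q = 47604/914.7 = 52.05 kip.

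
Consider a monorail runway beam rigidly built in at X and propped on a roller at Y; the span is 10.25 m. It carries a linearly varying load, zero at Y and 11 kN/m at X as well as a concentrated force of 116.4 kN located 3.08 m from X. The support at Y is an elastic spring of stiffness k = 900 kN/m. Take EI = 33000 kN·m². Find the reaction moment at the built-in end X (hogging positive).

M_X = 314.3 kN·m

Choose R_Y as the redundant. The primary structure is the cantilever fixed at X.
Primary-structure tip deflection at Y by superposition:
  triangular load, peak 11 at the fixed end: w₀L⁴/(30EI) = 4047/EI
  point load 116.4 at a = 3.08: Pa²(3L − a)/(6EI) = 5092/EI
  δ_0 = 9140/EI
Flexibility coefficient — unit upward force at Y: δ_{YY} = L³/(3EI) = 359/EI.
With EI = 33000 kN·m²: δ_0 = 0.27696 m and δ_{YY} = 0.010878 m/kN.
Compatibility — the spring shortens by R_Y/k under the reaction it provides: δ_0 − R_Y·δ_{YY} = R_Y/k. With 1/k = 0.001111 m/kN, R_Y = δ_0 / (δ_{YY} + 1/k) = 0.27696 / (0.010878 + 0.001111) = 23.1 kN.
Moment equilibrium about X: M_X = Σ(load moments about X) − R_Y·L = 551.1 − 23.1×10.25 = 314.3 kN·m.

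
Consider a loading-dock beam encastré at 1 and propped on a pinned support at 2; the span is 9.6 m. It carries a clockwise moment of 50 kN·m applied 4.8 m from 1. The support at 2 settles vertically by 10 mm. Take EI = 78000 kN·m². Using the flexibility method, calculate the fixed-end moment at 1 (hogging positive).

M_1 = 19.14 kN·m

Release the roller at 2. Primary structure: cantilever fixed at 1.
Primary-structure tip deflection at 2 by superposition:
  clockwise couple 50 at a = 4.8: M₀a(2L − a)/(2EI) = 1728/EI
Flexibility coefficient — unit upward force at 2: δ_{22} = L³/(3EI) = 294.9/EI.
With EI = 78000 kN·m²: δ_0 = 0.022154 m and δ_{22} = 0.003781 m/kN.
Compatibility — the beam at 2 must follow the support down by 0.01 m: δ_0 − R_2·δ_{22} = 0.01, so R_2 = (0.022154 − 0.01)/0.003781 = 3.215 kN.
Moment equilibrium about 1: M_1 = Σ(load moments about 1) − R_2·L = 50 − 3.215×9.6 = 19.14 kN·m.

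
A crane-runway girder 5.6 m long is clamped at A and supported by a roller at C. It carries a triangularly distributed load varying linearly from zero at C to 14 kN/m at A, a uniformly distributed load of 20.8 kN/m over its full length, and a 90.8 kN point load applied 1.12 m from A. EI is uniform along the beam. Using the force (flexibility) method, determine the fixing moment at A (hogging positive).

Choose R_C as the redundant. The primary structure is the cantilever fixed at A.
Downward deflection at the released point C due to the loads:
  triangular load, peak 14 at the fixed end: w₀L⁴/(30EI) = 458.9/EI
  UDL 20.8: wL⁴/(8EI) = 2557/EI
  point load 90.8 at a = 1.12: Pa²(3L − a)/(6EI) = 297.7/EI
  δ_0 = 3314/EI
Flexibility coefficient — unit upward force at C: δ_{CC} = L³/(3EI) = 58.54/EI.
Compatibility at C: δ_0 − R_C·δ_{CC} = 0, so R_C = 3314/58.54 = 56.6 kN.
Moment equilibrium about A: M_A = Σ(load moments about A) − R_C·L = 501 − 56.6×5.6 = 184 kN·m.

M_A = 184 kN·m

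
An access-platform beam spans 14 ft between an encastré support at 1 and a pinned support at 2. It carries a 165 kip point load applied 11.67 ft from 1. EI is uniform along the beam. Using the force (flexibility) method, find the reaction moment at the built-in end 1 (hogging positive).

M_1 = 186.9 kip·ft

Release the roller at 2. Primary structure: cantilever fixed at 1.
Downward deflection at the released point 2 due to the loads:
  point load 165 at a = 11.67: Pa²(3L − a)/(6EI) = 113592/EI
Tip deflection under a unit load at 2: L³/(3EI) = 914.7/EI.
The prop prevents deflection at 2: R_2 = δ_0/δ_{22} = 113592/914.7 = 124.2 kip.
Moment equilibrium about 1: M_1 = Σ(load moments about 1) − R_2·L = 1926 − 124.2×14 = 186.9 kip·ft.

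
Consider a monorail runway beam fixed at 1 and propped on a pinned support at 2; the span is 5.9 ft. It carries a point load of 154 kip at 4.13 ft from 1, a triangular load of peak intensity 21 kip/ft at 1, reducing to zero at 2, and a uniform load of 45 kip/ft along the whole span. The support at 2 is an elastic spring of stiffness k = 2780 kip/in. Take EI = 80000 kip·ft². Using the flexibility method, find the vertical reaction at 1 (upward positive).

Remove the prop at 2; the released (primary) structure is a cantilever built in at 1.
Primary-structure tip deflection at 2 by superposition:
  point load 154 at a = 4.13: Pa²(3L − a)/(6EI) = 5941/EI
  triangular load, peak 21 at the fixed end: w₀L⁴/(30EI) = 848.2/EI
  UDL 45: wL⁴/(8EI) = 6816/EI
  δ_0 = 13605/EI
Tip deflection under a unit load at 2: L³/(3EI) = 68.46/EI.
With EI = 80000 kip·ft²: δ_0 = 0.17006 ft and δ_{22} = 0.000856 ft/kip.
Compatibility — the spring shortens by R_2/k under the reaction it provides: δ_0 − R_2·δ_{22} = R_2/k. With 1/k = 1/(2780×12) ft/kip = 0.00003 ft/kip, R_2 = δ_0 / (δ_{22} + 1/k) = 0.17006 / (0.000856 + 0.00003) = 192 kip.
Vertical equilibrium: R_1 = ΣP − R_2 = 481.4 − 192 = 289.4 kip.

R_1 = 289.4 kip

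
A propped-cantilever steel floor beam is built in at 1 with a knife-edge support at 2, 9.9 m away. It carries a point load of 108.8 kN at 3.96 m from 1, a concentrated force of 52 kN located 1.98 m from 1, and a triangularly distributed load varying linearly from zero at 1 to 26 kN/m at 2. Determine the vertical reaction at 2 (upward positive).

R_2 = 96.33 kN

Choose R_2 as the redundant. The primary structure is the cantilever fixed at 1.
Primary-structure tip deflection at 2 by superposition:
  point load 108.8 at a = 3.96: Pa²(3L − a)/(6EI) = 7319/EI
  point load 52 at a = 1.98: Pa²(3L − a)/(6EI) = 941.8/EI
  triangular load, peak 26 at the free end: 11w₀L⁴/(120EI) = 22894/EI
  δ_0 = 31155/EI
Tip deflection under a unit load at 2: L³/(3EI) = 323.4/EI.
Compatibility at 2: δ_0 − R_2·δ_{22} = 0, so R_2 = 31155/323.4 = 96.33 kN.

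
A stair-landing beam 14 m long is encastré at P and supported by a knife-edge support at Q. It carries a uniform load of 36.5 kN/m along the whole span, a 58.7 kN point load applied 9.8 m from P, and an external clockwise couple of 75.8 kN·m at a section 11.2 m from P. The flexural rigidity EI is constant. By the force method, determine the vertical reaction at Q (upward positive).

Take the reaction at Q as the redundant and release it; the primary structure is a cantilever fixed at P.
Free-end deflection of the primary structure under the applied loading (downward +):
  UDL 36.5: wL⁴/(8EI) = 175273/EI
  point load 58.7 at a = 9.8: Pa²(3L − a)/(6EI) = 30255/EI
  clockwise couple 75.8 at a = 11.2: M₀a(2L − a)/(2EI) = 7131/EI
  δ_0 = 212659/EI
Tip deflection under a unit load at Q: L³/(3EI) = 914.7/EI.
Compatibility at Q: δ_0 − R_Q·δ_{QQ} = 0, so R_Q = 212659/914.7 = 232.5 kN.

R_Q = 232.5 kN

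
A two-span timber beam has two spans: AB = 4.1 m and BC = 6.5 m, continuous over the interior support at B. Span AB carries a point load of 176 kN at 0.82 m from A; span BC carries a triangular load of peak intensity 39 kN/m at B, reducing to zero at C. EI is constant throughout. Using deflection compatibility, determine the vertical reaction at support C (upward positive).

R_C = 27.76 kN

Take M_B as the redundant. Released structure: two simple spans AB and BC with a hinge at B.
Discontinuity in slope at B on the released structure — sum the simple-span end rotations:
  span AB: point load 176 at a = 0.82: Pab(L + a)/(6LEI) = 94.67/EI
  span BC: triangular load, peak 39: w₀L³/(45EI) = 238/EI
  relative rotation θ_0 = (94.67 + 238)/EI = 332.7/EI
A unit hogging moment at B produces rotation L₁/(3EI) + L₂/(3EI) = 3.533/EI.
Slope continuity at B: θ_0 = M_B·3.533/EI, so M_B = 332.7/3.533 = 94.16 kN·m (hogging).
Span BC, ΣM about C: R_B^{BC}·6.5 = 549.2 + 94.16, so R_B^{BC} = 98.99 kN and R_C = 126.8 − 98.99 = 27.76 kN.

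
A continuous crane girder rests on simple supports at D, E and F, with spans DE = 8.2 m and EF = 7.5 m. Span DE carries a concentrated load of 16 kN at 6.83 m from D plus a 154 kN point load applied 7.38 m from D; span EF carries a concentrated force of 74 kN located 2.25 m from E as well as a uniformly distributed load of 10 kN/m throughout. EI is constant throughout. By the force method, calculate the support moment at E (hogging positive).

Release continuity at E by inserting a hinge; the redundant is the internal moment M_E. The primary structure is two simply-supported spans DE and EF.
Discontinuity in slope at E on the released structure — sum the simple-span end rotations:
  span DE: point load 16 at a = 6.83: Pab(L + a)/(6LEI) = 45.74/EI
  span DE: point load 154 at a = 7.38: Pab(L + a)/(6LEI) = 295.1/EI
  span EF: point load 74 at a = 2.25: Pab(L + b)/(6LEI) = 247.7/EI
  span EF: UDL 10: wL³/(24EI) = 175.8/EI
  relative rotation θ_0 = (340.9 + 423.4)/EI = 764.3/EI
A unit hogging moment at E produces rotation L₁/(3EI) + L₂/(3EI) = 5.233/EI.
Slope continuity at E: θ_0 = M_E·5.233/EI, so M_E = 764.3/5.233 = 146 kN·m (hogging).

M_E = 146 kN·m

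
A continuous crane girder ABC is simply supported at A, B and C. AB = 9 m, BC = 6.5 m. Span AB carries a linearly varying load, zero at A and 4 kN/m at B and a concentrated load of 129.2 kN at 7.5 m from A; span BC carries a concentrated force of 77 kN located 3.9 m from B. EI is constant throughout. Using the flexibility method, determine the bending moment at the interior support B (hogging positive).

M_B = 133.8 kN·m

Insert a hinge at B; M_B is the redundant, and each span becomes simply supported.
Rotations at B on the released spans (each span's end-slope, ×1/EI):
  span AB: triangular load, peak 4: w₀L³/(45EI) = 64.8/EI
  span AB: point load 129.2 at a = 7.5: Pab(L + a)/(6LEI) = 444.1/EI
  span BC: point load 77 at a = 3.9: Pab(L + b)/(6LEI) = 182.2/EI
  relative rotation θ_0 = (508.9 + 182.2)/EI = 691.1/EI
A unit hogging moment at B produces rotation L₁/(3EI) + L₂/(3EI) = 5.167/EI.
Compatibility: M_B·(L₁+L₂)/(3EI) = θ_0, giving M_B = 133.8 kN·m (hogging).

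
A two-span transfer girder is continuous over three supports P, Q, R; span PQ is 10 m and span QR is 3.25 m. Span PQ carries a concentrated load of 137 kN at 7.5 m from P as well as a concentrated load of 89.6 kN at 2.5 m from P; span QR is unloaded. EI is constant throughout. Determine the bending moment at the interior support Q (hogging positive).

Take M_Q as the redundant. Released structure: two simple spans PQ and QR with a hinge at Q.
Rotations at Q on the released spans (each span's end-slope, ×1/EI):
  span PQ: point load 137 at a = 7.5: Pab(L + a)/(6LEI) = 749.2/EI
  span PQ: point load 89.6 at a = 2.5: Pab(L + a)/(6LEI) = 350/EI
  relative rotation θ_0 = (1099 + 0)/EI = 1099/EI
A unit hogging moment at Q produces rotation L₁/(3EI) + L₂/(3EI) = 4.417/EI.
Slope continuity at Q: θ_0 = M_Q·4.417/EI, so M_Q = 1099/4.417 = 248.9 kN·m (hogging).

M_Q = 248.9 kN·m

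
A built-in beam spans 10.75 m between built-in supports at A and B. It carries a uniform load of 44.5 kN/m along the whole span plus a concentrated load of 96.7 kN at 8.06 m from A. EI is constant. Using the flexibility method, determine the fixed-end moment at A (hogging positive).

M_A = 477.3 kN·m

Take the two fixed-end moments M_A, M_B as redundants; the released structure is the simple span AB.
On the primary (simply-supported) span, the end slopes from the loading are:
  at A: UDL 44.5: wL³/(24EI) = 2303/EI
  at B: UDL 44.5: wL³/(24EI) = 2303/EI
  at A: point load 96.7 at a = 8.06: Pab(L + b)/(6LEI) = 436.9/EI
  at B: point load 96.7 at a = 8.06: Pab(L + a)/(6LEI) = 611.4/EI
  θ_A0 = 2740/EI,  θ_B0 = 2915/EI
Flexibility coefficients: a unit moment at one end gives L/(3EI) there and L/(6EI) at the far end, so f₁₁ = f₂₂ = 3.583/EI and f₁₂ = f₂₁ = 1.792/EI.
Compatibility — zero rotation at each built-in end:
  3.583 M_A + 1.792 M_B = 2740
  1.792 M_A + 3.583 M_B = 2915
Solving the pair gives M_A = 477.3 kN·m and M_B = 574.8 kN·m (hogging).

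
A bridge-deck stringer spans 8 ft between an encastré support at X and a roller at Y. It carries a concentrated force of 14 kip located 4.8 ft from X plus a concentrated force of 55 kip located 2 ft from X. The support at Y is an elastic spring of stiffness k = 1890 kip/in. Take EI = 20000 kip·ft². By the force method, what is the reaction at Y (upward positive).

Release the roller at Y. Primary structure: cantilever fixed at X.
Free-end deflection of the primary structure under the applied loading (downward +):
  point load 14 at a = 4.8: Pa²(3L − a)/(6EI) = 1032/EI
  point load 55 at a = 2: Pa²(3L − a)/(6EI) = 806.7/EI
  δ_0 = 1839/EI
Tip deflection under a unit load at Y: L³/(3EI) = 170.7/EI.
With EI = 20000 kip·ft²: δ_0 = 0.091943 ft and δ_{YY} = 0.008533 ft/kip.
Compatibility — the spring shortens by R_Y/k under the reaction it provides: δ_0 − R_Y·δ_{YY} = R_Y/k. With 1/k = 1/(1890×12) ft/kip = 0.000044 ft/kip, R_Y = δ_0 / (δ_{YY} + 1/k) = 0.091943 / (0.008533 + 0.000044) = 10.72 kip.

R_Y = 10.72 kip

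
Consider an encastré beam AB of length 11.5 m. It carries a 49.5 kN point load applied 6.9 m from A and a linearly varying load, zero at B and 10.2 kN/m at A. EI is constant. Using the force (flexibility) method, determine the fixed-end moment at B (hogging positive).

M_B = 126.9 kN·m

Take the two fixed-end moments M_A, M_B as redundants; the released structure is the simple span AB.
On the primary (simply-supported) span, the end slopes from the loading are:
  at A: point load 49.5 at a = 6.9: Pab(L + b)/(6LEI) = 366.6/EI
  at B: point load 49.5 at a = 6.9: Pab(L + a)/(6LEI) = 419/EI
  at A: triangular load, peak 10.2: w₀L³/(45EI) = 344.7/EI
  at B: triangular load, peak 10.2: 7w₀L³/(360EI) = 301.6/EI
  θ_A0 = 711.3/EI,  θ_B0 = 720.6/EI
Flexibility coefficients: a unit moment at one end gives L/(3EI) there and L/(6EI) at the far end, so f₁₁ = f₂₂ = 3.833/EI and f₁₂ = f₂₁ = 1.917/EI.
Compatibility — zero rotation at each built-in end:
  3.833 M_A + 1.917 M_B = 711.3
  1.917 M_A + 3.833 M_B = 720.6
Solving the pair gives M_A = 122.1 kN·m and M_B = 126.9 kN·m (hogging).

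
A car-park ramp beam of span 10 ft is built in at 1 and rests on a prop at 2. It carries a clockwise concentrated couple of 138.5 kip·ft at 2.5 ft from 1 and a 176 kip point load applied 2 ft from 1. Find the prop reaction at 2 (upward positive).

R_2 = 18.95 kip

Choose R_2 as the redundant. The primary structure is the cantilever fixed at 1.
Free-end deflection of the primary structure under the applied loading (downward +):
  clockwise couple 138.5 at a = 2.5: M₀a(2L − a)/(2EI) = 3030/EI
  point load 176 at a = 2: Pa²(3L − a)/(6EI) = 3285/EI
  δ_0 = 6315/EI
Tip deflection under a unit load at 2: L³/(3EI) = 333.3/EI.
Compatibility at 2: δ_0 − R_2·δ_{22} = 0, so R_2 = 6315/333.3 = 18.95 kip.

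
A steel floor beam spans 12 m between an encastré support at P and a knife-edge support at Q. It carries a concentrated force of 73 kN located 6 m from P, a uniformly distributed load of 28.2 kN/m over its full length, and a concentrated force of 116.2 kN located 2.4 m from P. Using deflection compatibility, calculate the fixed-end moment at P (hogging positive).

Choose R_Q as the redundant. The primary structure is the cantilever fixed at P.
Primary-structure tip deflection at Q by superposition:
  point load 73 at a = 6: Pa²(3L − a)/(6EI) = 13140/EI
  UDL 28.2: wL⁴/(8EI) = 73094/EI
  point load 116.2 at a = 2.4: Pa²(3L − a)/(6EI) = 3748/EI
  δ_0 = 89983/EI
Tip deflection under a unit load at Q: L³/(3EI) = 576/EI.
Compatibility at Q: δ_0 − R_Q·δ_{QQ} = 0, so R_Q = 89983/576 = 156.2 kN.
Moment equilibrium about P: M_P = Σ(load moments about P) − R_Q·L = 2747 − 156.2×12 = 872.6 kN·m.

M_P = 872.6 kN·m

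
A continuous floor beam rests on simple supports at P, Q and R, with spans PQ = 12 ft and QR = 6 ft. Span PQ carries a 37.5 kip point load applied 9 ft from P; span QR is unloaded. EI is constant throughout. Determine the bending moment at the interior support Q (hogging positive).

M_Q = 49.22 kip·ft

Insert a hinge at Q; M_Q is the redundant, and each span becomes simply supported.
End slopes at the hinge Q, treating each span as simply supported:
  span PQ: point load 37.5 at a = 9: Pab(L + a)/(6LEI) = 295.3/EI
  relative rotation θ_0 = (295.3 + 0)/EI = 295.3/EI
A unit hogging moment at Q produces rotation L₁/(3EI) + L₂/(3EI) = 6/EI.
Slope continuity at Q: θ_0 = M_Q·6/EI, so M_Q = 295.3/6 = 49.22 kip·ft (hogging).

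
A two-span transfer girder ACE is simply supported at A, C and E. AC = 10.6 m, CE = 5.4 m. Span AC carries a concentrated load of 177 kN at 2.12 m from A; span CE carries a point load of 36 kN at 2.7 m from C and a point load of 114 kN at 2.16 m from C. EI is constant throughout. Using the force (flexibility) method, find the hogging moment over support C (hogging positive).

Insert a hinge at C; M_C is the redundant, and each span becomes simply supported.
Rotations at C on the released spans (each span's end-slope, ×1/EI):
  span AC: point load 177 at a = 2.12: Pab(L + a)/(6LEI) = 636.4/EI
  span CE: point load 36 at a = 2.7: Pab(L + b)/(6LEI) = 65.61/EI
  span CE: point load 114 at a = 2.16: Pab(L + b)/(6LEI) = 212.8/EI
  relative rotation θ_0 = (636.4 + 278.4)/EI = 914.8/EI
A unit hogging moment at C produces rotation L₁/(3EI) + L₂/(3EI) = 5.333/EI.
Slope continuity at C: θ_0 = M_C·5.333/EI, so M_C = 914.8/5.333 = 171.5 kN·m (hogging).

M_C = 171.5 kN·m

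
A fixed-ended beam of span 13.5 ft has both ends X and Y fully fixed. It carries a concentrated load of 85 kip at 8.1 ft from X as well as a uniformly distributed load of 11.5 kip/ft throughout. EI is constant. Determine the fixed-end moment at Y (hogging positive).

Release both end moments; the primary structure is a simply-supported span XY with redundants M_X and M_Y.
On the primary (simply-supported) span, the end slopes from the loading are:
  at X: point load 85 at a = 8.1: Pab(L + b)/(6LEI) = 867.5/EI
  at Y: point load 85 at a = 8.1: Pab(L + a)/(6LEI) = 991.4/EI
  at X: UDL 11.5: wL³/(24EI) = 1179/EI
  at Y: UDL 11.5: wL³/(24EI) = 1179/EI
  θ_X0 = 2046/EI,  θ_Y0 = 2170/EI
Flexibility coefficients: a unit moment at one end gives L/(3EI) there and L/(6EI) at the far end, so f₁₁ = f₂₂ = 4.5/EI and f₁₂ = f₂₁ = 2.25/EI.
Compatibility — zero rotation at each built-in end:
  4.5 M_X + 2.25 M_Y = 2046
  2.25 M_X + 4.5 M_Y = 2170
Solving the pair gives M_X = 284.8 kip·ft and M_Y = 339.9 kip·ft (hogging).

M_Y = 339.9 kip·ft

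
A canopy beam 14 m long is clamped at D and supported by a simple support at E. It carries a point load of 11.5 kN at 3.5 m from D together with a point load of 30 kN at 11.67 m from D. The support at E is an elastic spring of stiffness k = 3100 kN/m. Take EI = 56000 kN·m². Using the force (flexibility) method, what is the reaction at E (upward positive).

Choose R_E as the redundant. The primary structure is the cantilever fixed at D.
Downward deflection at the released point E due to the loads:
  point load 11.5 at a = 3.5: Pa²(3L − a)/(6EI) = 903.9/EI
  point load 30 at a = 11.67: Pa²(3L − a)/(6EI) = 20653/EI
  δ_0 = 21557/EI
Flexibility coefficient — unit upward force at E: δ_{EE} = L³/(3EI) = 914.7/EI.
With EI = 56000 kN·m²: δ_0 = 0.38495 m and δ_{EE} = 0.016333 m/kN.
Compatibility — the spring shortens by R_E/k under the reaction it provides: δ_0 − R_E·δ_{EE} = R_E/k. With 1/k = 0.000323 m/kN, R_E = δ_0 / (δ_{EE} + 1/k) = 0.38495 / (0.016333 + 0.000323) = 23.11 kN.

R_E = 23.11 kN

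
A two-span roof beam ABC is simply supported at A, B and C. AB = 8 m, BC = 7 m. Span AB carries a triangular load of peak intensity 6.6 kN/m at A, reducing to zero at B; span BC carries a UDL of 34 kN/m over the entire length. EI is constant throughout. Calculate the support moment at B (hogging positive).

M_B = 110.3 kN·m

Insert a hinge at B; M_B is the redundant, and each span becomes simply supported.
End slopes at the hinge B, treating each span as simply supported:
  span AB: triangular load, peak 6.6: 7w₀L³/(360EI) = 65.71/EI
  span BC: UDL 34: wL³/(24EI) = 485.9/EI
  relative rotation θ_0 = (65.71 + 485.9)/EI = 551.6/EI
A unit hogging moment at B produces rotation L₁/(3EI) + L₂/(3EI) = 5/EI.
Compatibility: M_B·(L₁+L₂)/(3EI) = θ_0, giving M_B = 110.3 kN·m (hogging).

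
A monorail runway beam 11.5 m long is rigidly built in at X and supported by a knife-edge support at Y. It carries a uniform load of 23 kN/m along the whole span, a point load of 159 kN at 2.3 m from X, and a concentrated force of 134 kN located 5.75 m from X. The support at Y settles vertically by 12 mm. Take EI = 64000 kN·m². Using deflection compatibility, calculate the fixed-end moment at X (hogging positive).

Take the reaction at Y as the redundant and release it; the primary structure is a cantilever fixed at X.
Primary-structure tip deflection at Y by superposition:
  UDL 23: wL⁴/(8EI) = 50284/EI
  point load 159 at a = 2.3: Pa²(3L − a)/(6EI) = 4514/EI
  point load 134 at a = 5.75: Pa²(3L − a)/(6EI) = 21229/EI
  δ_0 = 76027/EI
Flexibility coefficient — unit upward force at Y: δ_{YY} = L³/(3EI) = 507/EI.
With EI = 64000 kN·m²: δ_0 = 1.1879 m and δ_{YY} = 0.007921 m/kN.
Compatibility — the beam at Y must follow the support down by 0.012 m: δ_0 − R_Y·δ_{YY} = 0.012, so R_Y = (1.1879 − 0.012)/0.007921 = 148.5 kN.
Moment equilibrium about X: M_X = Σ(load moments about X) − R_Y·L = 2657 − 148.5×11.5 = 949.9 kN·m.

M_X = 949.9 kN·m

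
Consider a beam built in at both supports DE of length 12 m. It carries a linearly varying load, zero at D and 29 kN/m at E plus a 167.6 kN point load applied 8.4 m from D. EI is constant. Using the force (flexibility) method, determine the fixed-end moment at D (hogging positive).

Release both end moments; the primary structure is a simply-supported span DE with redundants M_D and M_E.
On the primary (simply-supported) span, the end slopes from the loading are:
  at D: triangular load, peak 29: 7w₀L³/(360EI) = 974.4/EI
  at E: triangular load, peak 29: w₀L³/(45EI) = 1114/EI
  at D: point load 167.6 at a = 8.4: Pab(L + b)/(6LEI) = 1098/EI
  at E: point load 167.6 at a = 8.4: Pab(L + a)/(6LEI) = 1436/EI
  θ_D0 = 2073/EI,  θ_E0 = 2550/EI
Flexibility coefficients: a unit moment at one end gives L/(3EI) there and L/(6EI) at the far end, so f₁₁ = f₂₂ = 4/EI and f₁₂ = f₂₁ = 2/EI.
Compatibility — zero rotation at each built-in end:
  4 M_D + 2 M_E = 2073
  2 M_D + 4 M_E = 2550
Solving the pair gives M_D = 265.9 kN·m and M_E = 504.4 kN·m (hogging).

M_D = 265.9 kN·m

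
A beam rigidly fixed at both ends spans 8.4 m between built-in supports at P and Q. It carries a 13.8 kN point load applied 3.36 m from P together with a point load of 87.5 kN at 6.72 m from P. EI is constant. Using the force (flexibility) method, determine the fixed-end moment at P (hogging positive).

Release both end moments; the primary structure is a simply-supported span PQ with redundants M_P and M_Q.
On the primary (simply-supported) span, the end slopes from the loading are:
  at P: point load 13.8 at a = 3.36: Pab(L + b)/(6LEI) = 62.32/EI
  at Q: point load 13.8 at a = 3.36: Pab(L + a)/(6LEI) = 54.53/EI
  at P: point load 87.5 at a = 6.72: Pab(L + b)/(6LEI) = 197.6/EI
  at Q: point load 87.5 at a = 6.72: Pab(L + a)/(6LEI) = 296.4/EI
  θ_P0 = 259.9/EI,  θ_Q0 = 350.9/EI
Flexibility coefficients: a unit moment at one end gives L/(3EI) there and L/(6EI) at the far end, so f₁₁ = f₂₂ = 2.8/EI and f₁₂ = f₂₁ = 1.4/EI.
Compatibility — zero rotation at each built-in end:
  2.8 M_P + 1.4 M_Q = 259.9
  1.4 M_P + 2.8 M_Q = 350.9
Solving the pair gives M_P = 40.21 kN·m and M_Q = 105.2 kN·m (hogging).

M_P = 40.21 kN·m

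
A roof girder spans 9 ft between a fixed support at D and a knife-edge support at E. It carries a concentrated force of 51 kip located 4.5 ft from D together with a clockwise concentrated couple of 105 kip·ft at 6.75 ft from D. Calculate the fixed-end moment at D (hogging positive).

M_D = 43.41 kip·ft

Release the roller at E. Primary structure: cantilever fixed at D.
Primary-structure tip deflection at E by superposition:
  point load 51 at a = 4.5: Pa²(3L − a)/(6EI) = 3873/EI
  clockwise couple 105 at a = 6.75: M₀a(2L − a)/(2EI) = 3987/EI
  δ_0 = 7860/EI
Tip deflection under a unit load at E: L³/(3EI) = 243/EI.
Compatibility at E: δ_0 − R_E·δ_{EE} = 0, so R_E = 7860/243 = 32.34 kip.
Moment equilibrium about D: M_D = Σ(load moments about D) − R_E·L = 334.5 − 32.34×9 = 43.41 kip·ft.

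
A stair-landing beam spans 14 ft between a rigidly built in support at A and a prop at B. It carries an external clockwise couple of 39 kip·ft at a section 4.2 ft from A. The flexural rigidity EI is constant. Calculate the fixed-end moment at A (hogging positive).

M_A = 9.165 kip·ft

Take the reaction at B as the redundant and release it; the primary structure is a cantilever fixed at A.
Free-end deflection of the primary structure under the applied loading (downward +):
  clockwise couple 39 at a = 4.2: M₀a(2L − a)/(2EI) = 1949/EI
Flexibility coefficient — unit upward force at B: δ_{BB} = L³/(3EI) = 914.7/EI.
Compatibility at B: δ_0 − R_B·δ_{BB} = 0, so R_B = 1949/914.7 = 2.131 kip.
Moment equilibrium about A: M_A = Σ(load moments about A) − R_B·L = 39 − 2.131×14 = 9.165 kip·ft.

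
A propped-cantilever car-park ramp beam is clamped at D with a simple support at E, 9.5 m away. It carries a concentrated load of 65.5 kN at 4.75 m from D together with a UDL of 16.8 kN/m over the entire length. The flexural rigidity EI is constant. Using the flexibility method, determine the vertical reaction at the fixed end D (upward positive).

R_D = 144.8 kN

Release the roller at E. Primary structure: cantilever fixed at D.
Deflection at E on the released cantilever, summing each load's contribution:
  point load 65.5 at a = 4.75: Pa²(3L − a)/(6EI) = 5850/EI
  UDL 16.8: wL⁴/(8EI) = 17105/EI
  δ_0 = 22954/EI
Tip deflection under a unit load at E: L³/(3EI) = 285.8/EI.
The prop prevents deflection at E: R_E = δ_0/δ_{EE} = 22954/285.8 = 80.32 kN.
Vertical equilibrium: R_D = ΣP − R_E = 225.1 − 80.32 = 144.8 kN.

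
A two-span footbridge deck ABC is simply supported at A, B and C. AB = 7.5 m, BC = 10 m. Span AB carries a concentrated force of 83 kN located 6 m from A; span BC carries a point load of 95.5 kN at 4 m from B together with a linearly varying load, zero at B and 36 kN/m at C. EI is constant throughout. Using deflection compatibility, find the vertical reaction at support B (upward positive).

R_B = 245.1 kN

Release continuity at B by inserting a hinge; the redundant is the internal moment M_B. The primary structure is two simply-supported spans AB and BC.
Discontinuity in slope at B on the released structure — sum the simple-span end rotations:
  span AB: point load 83 at a = 6: Pab(L + a)/(6LEI) = 224.1/EI
  span BC: point load 95.5 at a = 4: Pab(L + b)/(6LEI) = 611.2/EI
  span BC: triangular load, peak 36: 7w₀L³/(360EI) = 700/EI
  relative rotation θ_0 = (224.1 + 1311)/EI = 1535/EI
A unit hogging moment at B produces rotation L₁/(3EI) + L₂/(3EI) = 5.833/EI.
Slope continuity at B: θ_0 = M_B·5.833/EI, so M_B = 1535/5.833 = 263.2 kN·m (hogging).
Span AB, ΣM about A with M_B applied at B: R_B^{AB}·7.5 = 498 + 263.2, so R_B^{AB} = 101.5 kN and R_A = 83 − 101.5 = -18.49 kN.
Span BC, ΣM about C: R_B^{BC}·10 = 1173 + 263.2, so R_B^{BC} = 143.6 kN and R_C = 275.5 − 143.6 = 131.9 kN.
R_B = 101.5 + 143.6 = 245.1 kN.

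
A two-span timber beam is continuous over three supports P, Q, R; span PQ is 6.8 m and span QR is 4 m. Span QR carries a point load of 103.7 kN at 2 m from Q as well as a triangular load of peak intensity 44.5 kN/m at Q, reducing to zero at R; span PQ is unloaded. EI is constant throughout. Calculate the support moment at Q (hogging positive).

Release continuity at Q by inserting a hinge; the redundant is the internal moment M_Q. The primary structure is two simply-supported spans PQ and QR.
End slopes at the hinge Q, treating each span as simply supported:
  span QR: point load 103.7 at a = 2: Pab(L + b)/(6LEI) = 103.7/EI
  span QR: triangular load, peak 44.5: w₀L³/(45EI) = 63.29/EI
  relative rotation θ_0 = (0 + 167)/EI = 167/EI
A unit hogging moment at Q produces rotation L₁/(3EI) + L₂/(3EI) = 3.6/EI.
Compatibility: M_Q·(L₁+L₂)/(3EI) = θ_0, giving M_Q = 46.39 kN·m (hogging).

M_Q = 46.39 kN·m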